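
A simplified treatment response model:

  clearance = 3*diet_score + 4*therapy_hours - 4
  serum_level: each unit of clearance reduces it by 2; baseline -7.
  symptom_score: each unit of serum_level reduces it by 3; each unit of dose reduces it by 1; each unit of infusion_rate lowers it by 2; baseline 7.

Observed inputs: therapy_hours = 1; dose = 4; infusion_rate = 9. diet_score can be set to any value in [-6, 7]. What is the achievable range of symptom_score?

-102 to 132

Substituting into the clearance equation gives clearance = 3*diet_score.
Substituting into the serum_level equation gives serum_level = -6*diet_score - 7.
Substituting into the symptom_score equation gives symptom_score = 18*diet_score + 6.
Linear in diet_score, so extremes are at the endpoints: diet_score = -6 gives symptom_score = -102; diet_score = 7 gives symptom_score = 132.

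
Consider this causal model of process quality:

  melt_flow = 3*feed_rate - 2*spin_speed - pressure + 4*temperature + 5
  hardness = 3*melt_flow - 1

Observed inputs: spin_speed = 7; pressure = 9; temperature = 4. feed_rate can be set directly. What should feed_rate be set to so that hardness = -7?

feed_rate = 0

Substituting into the melt_flow equation gives melt_flow = 3*feed_rate - 2.
So hardness = 9*feed_rate - 7.
Solve 9*feed_rate - 7 = -7: feed_rate = (-7 + 7) / 9 = 0.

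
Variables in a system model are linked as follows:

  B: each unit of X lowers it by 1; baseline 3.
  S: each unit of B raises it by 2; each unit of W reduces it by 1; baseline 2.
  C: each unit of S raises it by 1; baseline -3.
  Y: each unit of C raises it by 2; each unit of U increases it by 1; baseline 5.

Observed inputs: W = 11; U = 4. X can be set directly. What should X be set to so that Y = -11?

Substituting into the S equation gives S = -2*X - 3.
Substituting into the C equation gives C = -2*X - 6.
Y becomes -4*X - 3.
Solve -4*X - 3 = -11: X = (-11 + 3) / -4 = 2.

X = 2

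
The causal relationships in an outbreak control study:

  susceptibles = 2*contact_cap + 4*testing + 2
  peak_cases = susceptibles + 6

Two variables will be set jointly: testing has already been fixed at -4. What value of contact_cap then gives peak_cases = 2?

With testing held at -4:
Substituting into the susceptibles equation gives susceptibles = 2*contact_cap - 14.
Substituting into the peak_cases equation gives peak_cases = 2*contact_cap - 8.
Solve 2*contact_cap - 8 = 2: contact_cap = (2 + 8) / 2 = 5.

contact_cap = 5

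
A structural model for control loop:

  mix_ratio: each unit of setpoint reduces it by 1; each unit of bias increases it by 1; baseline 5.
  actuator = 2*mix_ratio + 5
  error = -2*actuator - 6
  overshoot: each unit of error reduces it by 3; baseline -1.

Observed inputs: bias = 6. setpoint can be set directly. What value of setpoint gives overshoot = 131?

Substituting into the mix_ratio equation gives mix_ratio = -setpoint + 11.
This gives actuator = -2*setpoint + 27.
error becomes 4*setpoint - 60.
This gives overshoot = -12*setpoint + 179.
Solve -12*setpoint + 179 = 131: setpoint = (131 - 179) / -12 = 4.

setpoint = 4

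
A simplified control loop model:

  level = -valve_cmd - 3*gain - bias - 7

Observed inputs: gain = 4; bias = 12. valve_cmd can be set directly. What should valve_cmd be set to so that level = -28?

Substituting into the level equation gives level = -valve_cmd - 31.
Solve -valve_cmd - 31 = -28: valve_cmd = (-28 + 31) / -1 = -3.

valve_cmd = -3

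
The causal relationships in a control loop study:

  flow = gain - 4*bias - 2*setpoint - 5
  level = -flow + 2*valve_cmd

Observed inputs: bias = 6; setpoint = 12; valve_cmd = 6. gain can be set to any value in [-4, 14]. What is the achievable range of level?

51 to 69

Substituting into the flow equation gives flow = gain - 53.
Substituting into the level equation gives level = -gain + 65.
Linear in gain, so extremes are at the endpoints: gain = -4 gives level = 69; gain = 14 gives level = 51.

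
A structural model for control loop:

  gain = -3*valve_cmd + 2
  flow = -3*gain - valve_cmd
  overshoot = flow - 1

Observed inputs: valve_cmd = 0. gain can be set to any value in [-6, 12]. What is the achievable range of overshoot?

Intervening on gain fixes its value directly, overriding its dependence on valve_cmd.
Substituting into the flow equation gives flow = -3*gain.
Substituting into the overshoot equation gives overshoot = -3*gain - 1.
Linear in gain, so extremes are at the endpoints: gain = -6 gives overshoot = 17; gain = 12 gives overshoot = -37.

-37 to 17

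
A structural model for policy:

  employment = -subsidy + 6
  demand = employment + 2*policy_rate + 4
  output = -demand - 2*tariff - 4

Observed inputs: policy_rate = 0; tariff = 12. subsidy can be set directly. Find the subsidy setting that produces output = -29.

subsidy = 9

Substituting into the demand equation gives demand = -subsidy + 10.
Substituting into the output equation gives output = subsidy - 38.
Solve subsidy - 38 = -29: subsidy = (-29 + 38) / 1 = 9.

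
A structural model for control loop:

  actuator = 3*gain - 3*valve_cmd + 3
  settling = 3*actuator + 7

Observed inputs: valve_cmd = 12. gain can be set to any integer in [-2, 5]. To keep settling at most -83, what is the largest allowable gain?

Substituting into the actuator equation gives actuator = 3*gain - 33.
settling becomes 9*gain - 92.
Require 9*gain - 92 ≤ -83, so gain ≤ 1.
The largest integer in [-2, 5] satisfying this is 1.

gain = 1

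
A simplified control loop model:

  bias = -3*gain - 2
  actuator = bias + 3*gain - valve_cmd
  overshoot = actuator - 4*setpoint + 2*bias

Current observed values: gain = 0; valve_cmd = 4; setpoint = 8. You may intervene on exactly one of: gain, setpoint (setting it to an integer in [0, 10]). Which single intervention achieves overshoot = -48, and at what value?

set gain = 1

Intervening on gain: with other inputs at their observed values, overshoot = -6*gain - 42. Solving for -48 gives gain = 1, within [0, 10].
Intervening on setpoint: overshoot = -4*setpoint - 10. Reaching -48 requires setpoint = 19/2, not an integer.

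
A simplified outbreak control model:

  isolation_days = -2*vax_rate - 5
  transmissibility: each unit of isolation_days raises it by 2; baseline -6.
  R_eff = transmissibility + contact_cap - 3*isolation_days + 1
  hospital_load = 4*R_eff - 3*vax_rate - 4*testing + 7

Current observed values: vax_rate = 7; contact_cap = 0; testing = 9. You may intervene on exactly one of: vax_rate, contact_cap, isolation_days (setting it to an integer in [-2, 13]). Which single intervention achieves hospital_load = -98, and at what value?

set isolation_days = 7

Intervening on vax_rate: hospital_load = 5*vax_rate - 29. Reaching -98 requires vax_rate = -69/5, not an integer.
Intervening on contact_cap: hospital_load = 4*contact_cap + 6. Reaching -98 requires contact_cap = -26, outside [-2, 13].
Intervening on isolation_days: with other inputs at their observed values, hospital_load = -4*isolation_days - 70. Solving for -98 gives isolation_days = 7, within [-2, 13].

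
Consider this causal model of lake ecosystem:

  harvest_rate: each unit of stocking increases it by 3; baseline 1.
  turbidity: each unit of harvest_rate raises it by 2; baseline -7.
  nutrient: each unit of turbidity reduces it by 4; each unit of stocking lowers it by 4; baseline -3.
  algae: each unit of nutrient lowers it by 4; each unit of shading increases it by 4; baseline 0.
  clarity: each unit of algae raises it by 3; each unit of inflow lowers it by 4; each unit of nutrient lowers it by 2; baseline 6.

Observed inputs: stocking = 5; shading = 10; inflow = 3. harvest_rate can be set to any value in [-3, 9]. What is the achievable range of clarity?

Intervening on harvest_rate fixes its value directly, overriding its dependence on stocking.
Substituting into the nutrient equation gives nutrient = -8*harvest_rate + 5.
Substituting into the algae equation gives algae = 32*harvest_rate + 20.
Substituting into the clarity equation gives clarity = 112*harvest_rate + 44.
Linear in harvest_rate, so extremes are at the endpoints: harvest_rate = -3 gives clarity = -292; harvest_rate = 9 gives clarity = 1052.

-292 to 1052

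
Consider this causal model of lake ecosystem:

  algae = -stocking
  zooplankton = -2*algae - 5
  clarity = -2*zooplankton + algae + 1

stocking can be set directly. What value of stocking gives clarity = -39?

Substituting into the zooplankton equation gives zooplankton = 2*stocking - 5.
Substituting into the clarity equation gives clarity = -5*stocking + 11.
Solve -5*stocking + 11 = -39: stocking = (-39 - 11) / -5 = 10.

stocking = 10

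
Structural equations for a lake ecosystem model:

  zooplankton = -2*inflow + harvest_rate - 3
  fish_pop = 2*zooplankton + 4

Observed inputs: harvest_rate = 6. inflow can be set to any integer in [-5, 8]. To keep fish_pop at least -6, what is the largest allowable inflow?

Substituting into the zooplankton equation gives zooplankton = -2*inflow + 3.
Substituting into the fish_pop equation gives fish_pop = -4*inflow + 10.
Require -4*inflow + 10 ≥ -6, so inflow ≤ 4.
The largest integer in [-5, 8] satisfying this is 4.

inflow = 4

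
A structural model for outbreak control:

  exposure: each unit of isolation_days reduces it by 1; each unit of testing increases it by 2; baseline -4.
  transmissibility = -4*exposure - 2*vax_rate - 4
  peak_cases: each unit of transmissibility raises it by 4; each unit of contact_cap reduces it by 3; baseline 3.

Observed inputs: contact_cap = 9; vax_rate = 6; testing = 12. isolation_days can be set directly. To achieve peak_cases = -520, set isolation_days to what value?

Substituting into the exposure equation gives exposure = -isolation_days + 20.
This gives transmissibility = 4*isolation_days - 96.
Substituting into the peak_cases equation gives peak_cases = 16*isolation_days - 408.
Solve 16*isolation_days - 408 = -520: isolation_days = (-520 + 408) / 16 = -7.

isolation_days = -7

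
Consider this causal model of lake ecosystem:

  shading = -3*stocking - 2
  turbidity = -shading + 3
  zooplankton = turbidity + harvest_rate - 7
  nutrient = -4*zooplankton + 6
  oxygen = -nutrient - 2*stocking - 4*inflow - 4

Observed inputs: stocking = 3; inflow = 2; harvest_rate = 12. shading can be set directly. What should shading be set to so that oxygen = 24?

shading = -4

Intervening on shading fixes its value directly, overriding its dependence on stocking.
Substituting into the zooplankton equation gives zooplankton = -shading + 8.
This gives nutrient = 4*shading - 26.
Substituting into the oxygen equation gives oxygen = -4*shading + 8.
Solve -4*shading + 8 = 24: shading = (24 - 8) / -4 = -4.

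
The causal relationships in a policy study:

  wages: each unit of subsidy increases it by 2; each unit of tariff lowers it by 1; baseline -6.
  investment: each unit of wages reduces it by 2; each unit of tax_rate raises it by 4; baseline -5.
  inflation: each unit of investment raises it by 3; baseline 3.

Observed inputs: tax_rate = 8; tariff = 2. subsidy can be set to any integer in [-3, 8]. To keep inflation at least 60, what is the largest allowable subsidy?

subsidy = 6

Substituting into the wages equation gives wages = 2*subsidy - 8.
Substituting into the investment equation gives investment = -4*subsidy + 43.
Substituting into the inflation equation gives inflation = -12*subsidy + 132.
Require -12*subsidy + 132 ≥ 60, so subsidy ≤ 6.
The largest integer in [-3, 8] satisfying this is 6.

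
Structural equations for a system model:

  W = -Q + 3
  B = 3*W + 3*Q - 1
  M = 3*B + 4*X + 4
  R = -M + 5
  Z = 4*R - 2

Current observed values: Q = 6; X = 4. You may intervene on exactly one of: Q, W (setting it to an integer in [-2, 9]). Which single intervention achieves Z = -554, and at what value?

set W = 8

Intervening on Q: the paths from Q to Z cancel (net effect zero), leaving Z = -158; -554 is unreachable this way.
Intervening on W: with other inputs at their observed values, Z = -36*W - 266. Solving for -554 gives W = 8, within [-2, 9].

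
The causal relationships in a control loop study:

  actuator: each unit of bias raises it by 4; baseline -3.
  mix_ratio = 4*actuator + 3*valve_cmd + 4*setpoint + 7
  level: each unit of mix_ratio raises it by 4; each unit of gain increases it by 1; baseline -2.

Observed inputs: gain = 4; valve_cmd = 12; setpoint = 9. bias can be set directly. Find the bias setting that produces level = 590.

Substituting into the mix_ratio equation gives mix_ratio = 16*bias + 67.
So level = 64*bias + 270.
Solve 64*bias + 270 = 590: bias = (590 - 270) / 64 = 5.

bias = 5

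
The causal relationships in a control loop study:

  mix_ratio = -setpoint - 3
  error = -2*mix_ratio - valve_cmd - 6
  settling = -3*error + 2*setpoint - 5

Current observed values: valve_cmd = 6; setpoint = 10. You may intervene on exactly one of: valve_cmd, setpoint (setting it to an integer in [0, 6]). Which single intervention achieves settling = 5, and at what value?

Intervening on valve_cmd: settling = 3*valve_cmd - 45. Reaching 5 requires valve_cmd = 50/3, not an integer.
Intervening on setpoint: with other inputs at their observed values, settling = -4*setpoint + 13. Solving for 5 gives setpoint = 2, within [0, 6].

set setpoint = 2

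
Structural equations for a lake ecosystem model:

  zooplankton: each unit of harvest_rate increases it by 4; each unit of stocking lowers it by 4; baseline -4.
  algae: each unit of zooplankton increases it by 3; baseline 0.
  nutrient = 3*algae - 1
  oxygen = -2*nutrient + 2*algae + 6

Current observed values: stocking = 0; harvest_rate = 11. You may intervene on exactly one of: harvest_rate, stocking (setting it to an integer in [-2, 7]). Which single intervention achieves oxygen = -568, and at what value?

set stocking = -2

Intervening on harvest_rate: oxygen = -48*harvest_rate + 56. Reaching -568 requires harvest_rate = 13, outside [-2, 7].
Intervening on stocking: with other inputs at their observed values, oxygen = 48*stocking - 472. Solving for -568 gives stocking = -2, within [-2, 7].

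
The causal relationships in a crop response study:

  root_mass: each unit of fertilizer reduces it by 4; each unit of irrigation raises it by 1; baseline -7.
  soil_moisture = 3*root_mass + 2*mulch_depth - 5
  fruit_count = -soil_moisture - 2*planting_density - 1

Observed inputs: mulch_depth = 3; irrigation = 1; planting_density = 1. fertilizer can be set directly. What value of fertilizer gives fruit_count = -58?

fertilizer = -6

Substituting into the root_mass equation gives root_mass = -4*fertilizer - 6.
Substituting into the soil_moisture equation gives soil_moisture = -12*fertilizer - 17.
fruit_count becomes 12*fertilizer + 14.
Solve 12*fertilizer + 14 = -58: fertilizer = (-58 - 14) / 12 = -6.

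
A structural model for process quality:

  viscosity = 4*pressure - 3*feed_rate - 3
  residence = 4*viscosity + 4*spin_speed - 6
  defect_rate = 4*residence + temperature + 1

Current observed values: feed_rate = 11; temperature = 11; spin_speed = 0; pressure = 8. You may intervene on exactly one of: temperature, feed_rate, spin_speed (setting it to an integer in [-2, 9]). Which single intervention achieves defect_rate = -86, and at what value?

set temperature = 1

Intervening on temperature: with other inputs at their observed values, defect_rate = temperature - 87. Solving for -86 gives temperature = 1, within [-2, 9].
Intervening on feed_rate: defect_rate = -48*feed_rate + 452. Reaching -86 requires feed_rate = 269/24, not an integer.
Intervening on spin_speed: defect_rate = 16*spin_speed - 76. Reaching -86 requires spin_speed = -5/8, not an integer.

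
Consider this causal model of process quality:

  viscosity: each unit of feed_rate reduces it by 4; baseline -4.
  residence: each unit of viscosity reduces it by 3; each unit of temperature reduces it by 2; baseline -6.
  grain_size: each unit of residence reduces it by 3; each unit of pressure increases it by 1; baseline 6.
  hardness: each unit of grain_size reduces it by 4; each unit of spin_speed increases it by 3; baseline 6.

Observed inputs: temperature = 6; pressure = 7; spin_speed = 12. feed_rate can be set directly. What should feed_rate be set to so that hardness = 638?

feed_rate = 5

Substituting into the residence equation gives residence = 12*feed_rate - 6.
grain_size becomes -36*feed_rate + 31.
Substituting into the hardness equation gives hardness = 144*feed_rate - 82.
Solve 144*feed_rate - 82 = 638: feed_rate = (638 + 82) / 144 = 5.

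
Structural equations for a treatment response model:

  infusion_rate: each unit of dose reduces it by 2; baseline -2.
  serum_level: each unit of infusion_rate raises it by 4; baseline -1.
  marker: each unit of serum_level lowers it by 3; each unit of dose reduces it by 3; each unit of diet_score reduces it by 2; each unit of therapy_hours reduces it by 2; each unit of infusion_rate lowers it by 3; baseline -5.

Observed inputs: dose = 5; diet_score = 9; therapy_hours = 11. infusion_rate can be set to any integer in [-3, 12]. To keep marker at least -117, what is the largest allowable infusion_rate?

infusion_rate = 4

Intervening on infusion_rate fixes its value directly, overriding its dependence on dose.
Substituting into the marker equation gives marker = -15*infusion_rate - 57.
Require -15*infusion_rate - 57 ≥ -117, so infusion_rate ≤ 4.
The largest integer in [-3, 12] satisfying this is 4.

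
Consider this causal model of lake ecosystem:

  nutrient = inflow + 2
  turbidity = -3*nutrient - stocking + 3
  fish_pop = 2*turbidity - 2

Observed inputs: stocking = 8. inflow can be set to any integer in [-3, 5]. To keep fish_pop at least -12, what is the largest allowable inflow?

Substituting into the turbidity equation gives turbidity = -3*inflow - 11.
This gives fish_pop = -6*inflow - 24.
Require -6*inflow - 24 ≥ -12, so inflow ≤ -2.
The largest integer in [-3, 5] satisfying this is -2.

inflow = -2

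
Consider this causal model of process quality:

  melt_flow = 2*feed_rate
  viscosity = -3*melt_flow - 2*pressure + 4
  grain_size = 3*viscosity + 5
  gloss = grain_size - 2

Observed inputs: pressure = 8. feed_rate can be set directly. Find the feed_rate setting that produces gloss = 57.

Substituting into the viscosity equation gives viscosity = -6*feed_rate - 12.
Substituting into the grain_size equation gives grain_size = -18*feed_rate - 31.
Substituting into the gloss equation gives gloss = -18*feed_rate - 33.
Solve -18*feed_rate - 33 = 57: feed_rate = (57 + 33) / -18 = -5.

feed_rate = -5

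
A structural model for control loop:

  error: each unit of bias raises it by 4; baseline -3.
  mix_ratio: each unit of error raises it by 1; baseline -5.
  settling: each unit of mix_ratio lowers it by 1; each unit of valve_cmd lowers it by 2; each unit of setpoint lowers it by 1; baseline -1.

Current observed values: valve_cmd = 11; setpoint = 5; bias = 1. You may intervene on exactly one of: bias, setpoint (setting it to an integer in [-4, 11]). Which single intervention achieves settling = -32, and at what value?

set bias = 3

Intervening on bias: with other inputs at their observed values, settling = -4*bias - 20. Solving for -32 gives bias = 3, within [-4, 11].
Intervening on setpoint: settling = -setpoint - 19. Reaching -32 requires setpoint = 13, outside [-4, 11].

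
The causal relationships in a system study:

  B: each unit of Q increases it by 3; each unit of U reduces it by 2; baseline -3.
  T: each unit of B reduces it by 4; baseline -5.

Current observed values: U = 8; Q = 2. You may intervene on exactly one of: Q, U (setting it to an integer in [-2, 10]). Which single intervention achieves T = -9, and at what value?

set U = 1

Intervening on Q: T = -12*Q + 71. Reaching -9 requires Q = 20/3, not an integer.
Intervening on U: with other inputs at their observed values, T = 8*U - 17. Solving for -9 gives U = 1, within [-2, 10].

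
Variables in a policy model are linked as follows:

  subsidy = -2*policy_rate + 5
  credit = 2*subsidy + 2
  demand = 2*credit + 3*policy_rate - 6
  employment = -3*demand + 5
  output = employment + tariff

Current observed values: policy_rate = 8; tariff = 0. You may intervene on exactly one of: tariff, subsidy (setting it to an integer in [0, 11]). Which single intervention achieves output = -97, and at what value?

Intervening on tariff: output = tariff + 71. Reaching -97 requires tariff = -168, outside [0, 11].
Intervening on subsidy: with other inputs at their observed values, output = -12*subsidy - 61. Solving for -97 gives subsidy = 3, within [0, 11].

set subsidy = 3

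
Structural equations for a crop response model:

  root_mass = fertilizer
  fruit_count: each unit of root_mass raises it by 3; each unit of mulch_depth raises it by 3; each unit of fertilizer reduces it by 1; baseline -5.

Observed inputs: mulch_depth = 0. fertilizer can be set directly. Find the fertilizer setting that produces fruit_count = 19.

Substituting into the fruit_count equation gives fruit_count = 2*fertilizer - 5.
Solve 2*fertilizer - 5 = 19: fertilizer = (19 + 5) / 2 = 12.

fertilizer = 12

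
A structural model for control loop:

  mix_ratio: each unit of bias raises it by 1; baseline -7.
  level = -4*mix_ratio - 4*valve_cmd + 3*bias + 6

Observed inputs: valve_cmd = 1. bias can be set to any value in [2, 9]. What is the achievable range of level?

21 to 28

Substituting into the level equation gives level = -bias + 30.
Linear in bias, so extremes are at the endpoints: bias = 2 gives level = 28; bias = 9 gives level = 21.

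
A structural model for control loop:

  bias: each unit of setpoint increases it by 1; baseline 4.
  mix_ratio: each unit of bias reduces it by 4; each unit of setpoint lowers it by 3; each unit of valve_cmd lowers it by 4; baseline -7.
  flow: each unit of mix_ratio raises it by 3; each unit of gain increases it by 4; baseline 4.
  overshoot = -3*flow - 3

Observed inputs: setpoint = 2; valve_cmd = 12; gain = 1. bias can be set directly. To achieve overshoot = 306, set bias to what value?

bias = -6

Intervening on bias fixes its value directly, overriding its dependence on setpoint.
Substituting into the mix_ratio equation gives mix_ratio = -4*bias - 61.
This gives flow = -12*bias - 175.
Substituting into the overshoot equation gives overshoot = 36*bias + 522.
Solve 36*bias + 522 = 306: bias = (306 - 522) / 36 = -6.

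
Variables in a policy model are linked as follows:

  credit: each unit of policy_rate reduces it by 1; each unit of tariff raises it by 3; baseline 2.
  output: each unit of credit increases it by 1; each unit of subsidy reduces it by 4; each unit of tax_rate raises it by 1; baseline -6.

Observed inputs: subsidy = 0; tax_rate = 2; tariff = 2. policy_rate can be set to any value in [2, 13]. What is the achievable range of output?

Substituting into the credit equation gives credit = -policy_rate + 8.
output becomes -policy_rate + 4.
Linear in policy_rate, so extremes are at the endpoints: policy_rate = 2 gives output = 2; policy_rate = 13 gives output = -9.

-9 to 2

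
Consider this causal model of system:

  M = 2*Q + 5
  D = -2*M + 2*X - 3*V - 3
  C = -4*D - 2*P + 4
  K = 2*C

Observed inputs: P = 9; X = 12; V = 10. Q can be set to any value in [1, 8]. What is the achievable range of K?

156 to 380

Substituting into the D equation gives D = -4*Q - 19.
So C = 16*Q + 62.
So K = 32*Q + 124.
Linear in Q, so extremes are at the endpoints: Q = 1 gives K = 156; Q = 8 gives K = 380.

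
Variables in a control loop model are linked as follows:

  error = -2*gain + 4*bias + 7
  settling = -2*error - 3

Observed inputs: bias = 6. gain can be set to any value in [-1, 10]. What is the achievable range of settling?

-69 to -25

Substituting into the error equation gives error = -2*gain + 31.
Substituting into the settling equation gives settling = 4*gain - 65.
Linear in gain, so extremes are at the endpoints: gain = -1 gives settling = -69; gain = 10 gives settling = -25.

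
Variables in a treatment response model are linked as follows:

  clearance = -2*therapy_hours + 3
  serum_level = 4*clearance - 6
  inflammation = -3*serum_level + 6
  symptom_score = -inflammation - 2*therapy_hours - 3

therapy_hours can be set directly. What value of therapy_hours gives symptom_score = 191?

Substituting into the serum_level equation gives serum_level = -8*therapy_hours + 6.
So inflammation = 24*therapy_hours - 12.
Substituting into the symptom_score equation gives symptom_score = -26*therapy_hours + 9.
Solve -26*therapy_hours + 9 = 191: therapy_hours = (191 - 9) / -26 = -7.

therapy_hours = -7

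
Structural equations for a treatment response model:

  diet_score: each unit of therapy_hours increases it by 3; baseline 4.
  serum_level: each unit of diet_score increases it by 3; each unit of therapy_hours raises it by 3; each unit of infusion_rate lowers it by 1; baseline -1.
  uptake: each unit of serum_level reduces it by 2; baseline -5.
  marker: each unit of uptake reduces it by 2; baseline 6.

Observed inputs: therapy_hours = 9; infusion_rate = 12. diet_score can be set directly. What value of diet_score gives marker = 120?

diet_score = 4

Intervening on diet_score fixes its value directly, overriding its dependence on therapy_hours.
Substituting into the serum_level equation gives serum_level = 3*diet_score + 14.
This gives uptake = -6*diet_score - 33.
Substituting into the marker equation gives marker = 12*diet_score + 72.
Solve 12*diet_score + 72 = 120: diet_score = (120 - 72) / 12 = 4.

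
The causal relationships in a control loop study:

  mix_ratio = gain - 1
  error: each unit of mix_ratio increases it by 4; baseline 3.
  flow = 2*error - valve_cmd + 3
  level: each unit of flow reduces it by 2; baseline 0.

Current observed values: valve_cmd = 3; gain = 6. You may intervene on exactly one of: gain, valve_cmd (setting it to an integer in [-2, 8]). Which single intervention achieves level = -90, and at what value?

Intervening on gain: level = -16*gain + 4. Reaching -90 requires gain = 47/8, not an integer.
Intervening on valve_cmd: with other inputs at their observed values, level = 2*valve_cmd - 98. Solving for -90 gives valve_cmd = 4, within [-2, 8].

set valve_cmd = 4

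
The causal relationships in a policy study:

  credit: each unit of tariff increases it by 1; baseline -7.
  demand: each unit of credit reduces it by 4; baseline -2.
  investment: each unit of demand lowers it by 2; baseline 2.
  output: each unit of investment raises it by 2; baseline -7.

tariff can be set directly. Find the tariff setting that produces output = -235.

tariff = -8

Substituting into the demand equation gives demand = -4*tariff + 26.
Substituting into the investment equation gives investment = 8*tariff - 50.
Substituting into the output equation gives output = 16*tariff - 107.
Solve 16*tariff - 107 = -235: tariff = (-235 + 107) / 16 = -8.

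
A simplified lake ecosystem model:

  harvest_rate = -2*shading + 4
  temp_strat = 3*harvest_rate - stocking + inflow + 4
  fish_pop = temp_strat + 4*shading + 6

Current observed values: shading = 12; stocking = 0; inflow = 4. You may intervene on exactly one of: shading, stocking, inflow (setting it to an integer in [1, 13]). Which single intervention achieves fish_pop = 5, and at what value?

set inflow = 7

Intervening on shading: fish_pop = -2*shading + 26. Reaching 5 requires shading = 21/2, not an integer.
Intervening on stocking: fish_pop = -stocking + 2. Reaching 5 requires stocking = -3, outside [1, 13].
Intervening on inflow: with other inputs at their observed values, fish_pop = inflow - 2. Solving for 5 gives inflow = 7, within [1, 13].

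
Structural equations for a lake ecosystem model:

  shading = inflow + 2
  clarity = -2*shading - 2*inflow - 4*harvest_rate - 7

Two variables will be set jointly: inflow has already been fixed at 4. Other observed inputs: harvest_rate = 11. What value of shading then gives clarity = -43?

shading = -8

With inflow held at 4:
Intervening on shading fixes its value directly, overriding its dependence on inflow.
Substituting into the clarity equation gives clarity = -2*shading - 59.
Solve -2*shading - 59 = -43: shading = (-43 + 59) / -2 = -8.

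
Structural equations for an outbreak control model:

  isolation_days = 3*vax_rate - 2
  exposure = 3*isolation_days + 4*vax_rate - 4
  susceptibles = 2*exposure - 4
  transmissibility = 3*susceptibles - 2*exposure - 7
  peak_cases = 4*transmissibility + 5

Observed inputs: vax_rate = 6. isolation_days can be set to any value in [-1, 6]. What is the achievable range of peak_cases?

Intervening on isolation_days fixes its value directly, overriding its dependence on vax_rate.
Substituting into the exposure equation gives exposure = 3*isolation_days + 20.
Substituting into the susceptibles equation gives susceptibles = 6*isolation_days + 36.
So transmissibility = 12*isolation_days + 61.
This gives peak_cases = 48*isolation_days + 249.
Linear in isolation_days, so extremes are at the endpoints: isolation_days = -1 gives peak_cases = 201; isolation_days = 6 gives peak_cases = 537.

201 to 537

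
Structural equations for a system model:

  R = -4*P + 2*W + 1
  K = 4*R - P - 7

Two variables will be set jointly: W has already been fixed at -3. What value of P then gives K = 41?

With W held at -3:
Substituting into the R equation gives R = -4*P - 5.
Substituting into the K equation gives K = -17*P - 27.
Solve -17*P - 27 = 41: P = (41 + 27) / -17 = -4.

P = -4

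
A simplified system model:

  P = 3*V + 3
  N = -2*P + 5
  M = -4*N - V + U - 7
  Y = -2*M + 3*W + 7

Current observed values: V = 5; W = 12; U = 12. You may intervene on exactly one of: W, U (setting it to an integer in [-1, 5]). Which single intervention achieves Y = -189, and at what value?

set U = 4

Intervening on W: Y = 3*W - 241. Reaching -189 requires W = 52/3, not an integer.
Intervening on U: with other inputs at their observed values, Y = -2*U - 181. Solving for -189 gives U = 4, within [-1, 5].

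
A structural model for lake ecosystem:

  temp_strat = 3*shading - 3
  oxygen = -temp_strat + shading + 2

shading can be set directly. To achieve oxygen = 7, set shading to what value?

Substituting into the oxygen equation gives oxygen = -2*shading + 5.
Solve -2*shading + 5 = 7: shading = (7 - 5) / -2 = -1.

shading = -1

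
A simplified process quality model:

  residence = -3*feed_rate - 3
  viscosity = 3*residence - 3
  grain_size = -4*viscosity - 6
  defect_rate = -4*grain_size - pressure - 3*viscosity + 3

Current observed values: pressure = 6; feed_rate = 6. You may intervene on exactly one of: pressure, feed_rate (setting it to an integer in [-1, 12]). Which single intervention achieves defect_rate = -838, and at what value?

Intervening on pressure: with other inputs at their observed values, defect_rate = -pressure - 831. Solving for -838 gives pressure = 7, within [-1, 12].
Intervening on feed_rate: defect_rate = -117*feed_rate - 135. Reaching -838 requires feed_rate = 703/117, not an integer.

set pressure = 7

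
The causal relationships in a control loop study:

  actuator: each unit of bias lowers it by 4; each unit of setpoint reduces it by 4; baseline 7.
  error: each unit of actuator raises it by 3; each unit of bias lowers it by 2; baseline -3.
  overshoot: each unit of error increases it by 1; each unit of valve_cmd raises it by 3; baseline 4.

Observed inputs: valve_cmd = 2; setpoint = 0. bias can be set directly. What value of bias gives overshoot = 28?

bias = 0

Substituting into the actuator equation gives actuator = -4*bias + 7.
So error = -14*bias + 18.
This gives overshoot = -14*bias + 28.
Solve -14*bias + 28 = 28: bias = (28 - 28) / -14 = 0.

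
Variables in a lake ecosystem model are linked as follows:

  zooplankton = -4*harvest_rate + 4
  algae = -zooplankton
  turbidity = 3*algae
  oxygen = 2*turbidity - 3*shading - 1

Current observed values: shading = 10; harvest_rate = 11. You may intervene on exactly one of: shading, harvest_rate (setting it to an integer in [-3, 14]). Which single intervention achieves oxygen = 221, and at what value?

set shading = 6

Intervening on shading: with other inputs at their observed values, oxygen = -3*shading + 239. Solving for 221 gives shading = 6, within [-3, 14].
Intervening on harvest_rate: oxygen = 24*harvest_rate - 55. Reaching 221 requires harvest_rate = 23/2, not an integer.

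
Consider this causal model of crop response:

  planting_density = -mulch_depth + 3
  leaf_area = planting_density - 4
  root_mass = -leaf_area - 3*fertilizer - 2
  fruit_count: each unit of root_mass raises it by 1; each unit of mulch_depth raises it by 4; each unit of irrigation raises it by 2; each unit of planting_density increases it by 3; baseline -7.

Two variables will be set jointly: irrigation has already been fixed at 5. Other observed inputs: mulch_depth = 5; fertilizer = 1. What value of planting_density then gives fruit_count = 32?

With irrigation held at 5:
Intervening on planting_density fixes its value directly, overriding its dependence on mulch_depth.
Substituting into the root_mass equation gives root_mass = -planting_density - 1.
Substituting into the fruit_count equation gives fruit_count = 2*planting_density + 22.
Solve 2*planting_density + 22 = 32: planting_density = (32 - 22) / 2 = 5.

planting_density = 5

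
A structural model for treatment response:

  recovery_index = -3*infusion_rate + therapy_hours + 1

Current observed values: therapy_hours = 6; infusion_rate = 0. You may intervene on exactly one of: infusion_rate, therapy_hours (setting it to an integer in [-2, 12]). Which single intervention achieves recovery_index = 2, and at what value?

Intervening on infusion_rate: recovery_index = -3*infusion_rate + 7. Reaching 2 requires infusion_rate = 5/3, not an integer.
Intervening on therapy_hours: with other inputs at their observed values, recovery_index = therapy_hours + 1. Solving for 2 gives therapy_hours = 1, within [-2, 12].

set therapy_hours = 1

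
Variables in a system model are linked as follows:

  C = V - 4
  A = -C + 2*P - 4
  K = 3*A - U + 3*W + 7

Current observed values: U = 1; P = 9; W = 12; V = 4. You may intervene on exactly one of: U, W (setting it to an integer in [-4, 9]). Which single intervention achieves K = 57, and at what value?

set W = 3

Intervening on U: K = -U + 85. Reaching 57 requires U = 28, outside [-4, 9].
Intervening on W: with other inputs at their observed values, K = 3*W + 48. Solving for 57 gives W = 3, within [-4, 9].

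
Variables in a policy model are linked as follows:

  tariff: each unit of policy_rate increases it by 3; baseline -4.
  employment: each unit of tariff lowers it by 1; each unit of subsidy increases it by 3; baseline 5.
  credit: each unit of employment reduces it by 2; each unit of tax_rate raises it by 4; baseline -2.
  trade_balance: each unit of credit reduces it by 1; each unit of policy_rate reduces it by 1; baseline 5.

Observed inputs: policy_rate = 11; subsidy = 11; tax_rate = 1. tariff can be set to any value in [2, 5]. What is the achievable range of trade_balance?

Intervening on tariff fixes its value directly, overriding its dependence on policy_rate.
Substituting into the employment equation gives employment = -tariff + 38.
This gives credit = 2*tariff - 74.
trade_balance becomes -2*tariff + 68.
Linear in tariff, so extremes are at the endpoints: tariff = 2 gives trade_balance = 64; tariff = 5 gives trade_balance = 58.

58 to 64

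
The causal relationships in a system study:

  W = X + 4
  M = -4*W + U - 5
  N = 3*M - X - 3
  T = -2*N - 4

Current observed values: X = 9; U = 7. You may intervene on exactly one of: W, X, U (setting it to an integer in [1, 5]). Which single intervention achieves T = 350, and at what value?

Intervening on W: T = 24*W + 8. Reaching 350 requires W = 57/4, not an integer.
Intervening on X: T = 26*X + 86. Reaching 350 requires X = 132/13, not an integer.
Intervening on U: with other inputs at their observed values, T = -6*U + 362. Solving for 350 gives U = 2, within [1, 5].

set U = 2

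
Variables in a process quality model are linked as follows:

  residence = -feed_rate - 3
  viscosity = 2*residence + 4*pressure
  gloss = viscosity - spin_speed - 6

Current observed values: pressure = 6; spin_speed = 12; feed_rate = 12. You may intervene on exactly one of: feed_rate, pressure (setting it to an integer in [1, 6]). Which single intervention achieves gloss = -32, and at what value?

set pressure = 4

Intervening on feed_rate: gloss = -2*feed_rate. Reaching -32 requires feed_rate = 16, outside [1, 6].
Intervening on pressure: with other inputs at their observed values, gloss = 4*pressure - 48. Solving for -32 gives pressure = 4, within [1, 6].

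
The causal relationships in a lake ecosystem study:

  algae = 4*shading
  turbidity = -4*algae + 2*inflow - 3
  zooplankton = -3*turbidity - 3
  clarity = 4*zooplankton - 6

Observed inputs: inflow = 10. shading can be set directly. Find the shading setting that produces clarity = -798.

Substituting into the turbidity equation gives turbidity = -16*shading + 17.
Substituting into the zooplankton equation gives zooplankton = 48*shading - 54.
Substituting into the clarity equation gives clarity = 192*shading - 222.
Solve 192*shading - 222 = -798: shading = (-798 + 222) / 192 = -3.

shading = -3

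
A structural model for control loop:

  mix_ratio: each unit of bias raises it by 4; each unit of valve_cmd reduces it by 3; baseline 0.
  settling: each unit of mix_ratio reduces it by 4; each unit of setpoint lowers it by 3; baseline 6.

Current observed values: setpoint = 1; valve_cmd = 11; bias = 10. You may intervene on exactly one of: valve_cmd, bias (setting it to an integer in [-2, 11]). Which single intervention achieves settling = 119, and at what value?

Intervening on valve_cmd: settling = 12*valve_cmd - 157. Reaching 119 requires valve_cmd = 23, outside [-2, 11].
Intervening on bias: with other inputs at their observed values, settling = -16*bias + 135. Solving for 119 gives bias = 1, within [-2, 11].

set bias = 1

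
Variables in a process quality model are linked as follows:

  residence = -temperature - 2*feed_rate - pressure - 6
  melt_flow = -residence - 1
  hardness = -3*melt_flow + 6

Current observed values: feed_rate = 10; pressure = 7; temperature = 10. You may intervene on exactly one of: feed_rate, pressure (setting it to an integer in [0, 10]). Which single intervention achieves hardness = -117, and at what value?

Intervening on feed_rate: hardness = -6*feed_rate - 60. Reaching -117 requires feed_rate = 19/2, not an integer.
Intervening on pressure: with other inputs at their observed values, hardness = -3*pressure - 99. Solving for -117 gives pressure = 6, within [0, 10].

set pressure = 6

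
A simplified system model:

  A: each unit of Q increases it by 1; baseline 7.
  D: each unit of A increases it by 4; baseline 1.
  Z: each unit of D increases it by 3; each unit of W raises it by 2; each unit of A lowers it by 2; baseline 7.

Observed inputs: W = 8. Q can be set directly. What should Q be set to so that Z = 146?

Substituting into the D equation gives D = 4*Q + 29.
This gives Z = 10*Q + 96.
Solve 10*Q + 96 = 146: Q = (146 - 96) / 10 = 5.

Q = 5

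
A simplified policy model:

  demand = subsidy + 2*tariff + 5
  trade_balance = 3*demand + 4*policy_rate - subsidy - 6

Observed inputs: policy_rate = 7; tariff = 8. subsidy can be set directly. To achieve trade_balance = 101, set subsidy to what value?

subsidy = 8

Substituting into the demand equation gives demand = subsidy + 21.
Substituting into the trade_balance equation gives trade_balance = 2*subsidy + 85.
Solve 2*subsidy + 85 = 101: subsidy = (101 - 85) / 2 = 8.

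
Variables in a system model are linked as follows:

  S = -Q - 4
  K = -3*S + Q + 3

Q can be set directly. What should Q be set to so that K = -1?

Substituting into the K equation gives K = 4*Q + 15.
Solve 4*Q + 15 = -1: Q = (-1 - 15) / 4 = -4.

Q = -4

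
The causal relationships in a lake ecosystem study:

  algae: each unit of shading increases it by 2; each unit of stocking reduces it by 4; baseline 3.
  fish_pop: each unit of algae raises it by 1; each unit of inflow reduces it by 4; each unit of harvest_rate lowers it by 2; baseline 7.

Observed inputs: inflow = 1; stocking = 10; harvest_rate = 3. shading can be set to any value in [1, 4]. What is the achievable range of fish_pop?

Substituting into the algae equation gives algae = 2*shading - 37.
This gives fish_pop = 2*shading - 40.
Linear in shading, so extremes are at the endpoints: shading = 1 gives fish_pop = -38; shading = 4 gives fish_pop = -32.

-38 to -32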